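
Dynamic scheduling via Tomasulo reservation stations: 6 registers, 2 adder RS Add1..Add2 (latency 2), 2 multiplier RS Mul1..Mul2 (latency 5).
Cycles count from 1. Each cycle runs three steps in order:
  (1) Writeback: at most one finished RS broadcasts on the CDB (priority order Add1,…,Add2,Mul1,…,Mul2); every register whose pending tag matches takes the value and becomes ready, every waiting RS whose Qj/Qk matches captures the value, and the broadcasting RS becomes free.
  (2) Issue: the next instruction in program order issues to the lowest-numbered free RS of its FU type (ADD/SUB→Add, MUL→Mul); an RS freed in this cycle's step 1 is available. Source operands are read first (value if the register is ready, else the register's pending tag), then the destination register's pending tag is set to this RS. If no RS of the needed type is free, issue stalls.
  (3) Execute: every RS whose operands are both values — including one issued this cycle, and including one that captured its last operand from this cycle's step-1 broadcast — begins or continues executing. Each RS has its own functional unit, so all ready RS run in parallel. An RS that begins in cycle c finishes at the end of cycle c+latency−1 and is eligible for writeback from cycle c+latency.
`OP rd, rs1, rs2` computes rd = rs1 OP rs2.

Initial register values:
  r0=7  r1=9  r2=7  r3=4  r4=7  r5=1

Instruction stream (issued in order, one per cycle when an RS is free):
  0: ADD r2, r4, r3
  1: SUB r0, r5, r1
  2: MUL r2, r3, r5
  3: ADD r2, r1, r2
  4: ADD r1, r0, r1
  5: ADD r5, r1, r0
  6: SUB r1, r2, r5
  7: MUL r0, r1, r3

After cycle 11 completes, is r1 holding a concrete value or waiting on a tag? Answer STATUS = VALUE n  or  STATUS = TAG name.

c1: issue ADD r2<-Add1 | r0:7,r1:9,r2:Add1,r3:4,r4:7,r5:1
c2: issue SUB r0<-Add2 | r0:Add2,r1:9,r2:Add1,r3:4,r4:7,r5:1
c3: CDB Add1=11; issue MUL r2<-Mul1 | r0:Add2,r1:9,r2:Mul1,r3:4,r4:7,r5:1
c4: CDB Add2=-8; issue ADD r2<-Add1 | r0:-8,r1:9,r2:Add1,r3:4,r4:7,r5:1
c5: issue ADD r1<-Add2 | r0:-8,r1:Add2,r2:Add1,r3:4,r4:7,r5:1
c6: stall | r0:-8,r1:Add2,r2:Add1,r3:4,r4:7,r5:1
c7: CDB Add2=1; issue ADD r5<-Add2 | r0:-8,r1:1,r2:Add1,r3:4,r4:7,r5:Add2
c8: CDB Mul1=4; stall | r0:-8,r1:1,r2:Add1,r3:4,r4:7,r5:Add2
c9: CDB Add2=-7; issue SUB r1<-Add2 | r0:-8,r1:Add2,r2:Add1,r3:4,r4:7,r5:-7
c10: CDB Add1=13; issue MUL r0<-Mul1 | r0:Mul1,r1:Add2,r2:13,r3:4,r4:7,r5:-7
c11: - | r0:Mul1,r1:Add2,r2:13,r3:4,r4:7,r5:-7

STATUS = TAG Add2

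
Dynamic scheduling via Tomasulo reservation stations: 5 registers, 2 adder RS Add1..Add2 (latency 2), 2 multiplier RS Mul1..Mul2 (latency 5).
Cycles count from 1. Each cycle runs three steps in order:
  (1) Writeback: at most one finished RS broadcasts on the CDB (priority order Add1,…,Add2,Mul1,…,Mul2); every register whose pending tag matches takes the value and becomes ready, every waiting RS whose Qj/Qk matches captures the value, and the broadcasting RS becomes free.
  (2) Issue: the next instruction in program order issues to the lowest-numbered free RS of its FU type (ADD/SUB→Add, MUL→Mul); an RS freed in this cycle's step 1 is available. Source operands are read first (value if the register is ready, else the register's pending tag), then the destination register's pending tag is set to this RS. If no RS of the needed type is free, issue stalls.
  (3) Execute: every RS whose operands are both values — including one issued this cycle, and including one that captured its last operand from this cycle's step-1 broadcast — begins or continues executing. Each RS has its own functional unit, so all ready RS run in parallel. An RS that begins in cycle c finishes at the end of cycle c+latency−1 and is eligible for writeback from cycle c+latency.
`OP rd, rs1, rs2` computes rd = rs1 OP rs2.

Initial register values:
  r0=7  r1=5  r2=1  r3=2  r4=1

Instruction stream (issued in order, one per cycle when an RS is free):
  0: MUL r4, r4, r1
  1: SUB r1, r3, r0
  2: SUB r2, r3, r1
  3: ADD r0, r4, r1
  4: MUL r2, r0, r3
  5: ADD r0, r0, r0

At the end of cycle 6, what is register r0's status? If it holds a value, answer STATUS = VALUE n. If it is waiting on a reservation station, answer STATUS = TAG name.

STATUS = TAG Add2

c1: issue MUL r4<-Mul1 | r0:7,r1:5,r2:1,r3:2,r4:Mul1
c2: issue SUB r1<-Add1 | r0:7,r1:Add1,r2:1,r3:2,r4:Mul1
c3: issue SUB r2<-Add2 | r0:7,r1:Add1,r2:Add2,r3:2,r4:Mul1
c4: CDB Add1=-5; issue ADD r0<-Add1 | r0:Add1,r1:-5,r2:Add2,r3:2,r4:Mul1
c5: issue MUL r2<-Mul2 | r0:Add1,r1:-5,r2:Mul2,r3:2,r4:Mul1
c6: CDB Add2=7; issue ADD r0<-Add2 | r0:Add2,r1:-5,r2:Mul2,r3:2,r4:Mul1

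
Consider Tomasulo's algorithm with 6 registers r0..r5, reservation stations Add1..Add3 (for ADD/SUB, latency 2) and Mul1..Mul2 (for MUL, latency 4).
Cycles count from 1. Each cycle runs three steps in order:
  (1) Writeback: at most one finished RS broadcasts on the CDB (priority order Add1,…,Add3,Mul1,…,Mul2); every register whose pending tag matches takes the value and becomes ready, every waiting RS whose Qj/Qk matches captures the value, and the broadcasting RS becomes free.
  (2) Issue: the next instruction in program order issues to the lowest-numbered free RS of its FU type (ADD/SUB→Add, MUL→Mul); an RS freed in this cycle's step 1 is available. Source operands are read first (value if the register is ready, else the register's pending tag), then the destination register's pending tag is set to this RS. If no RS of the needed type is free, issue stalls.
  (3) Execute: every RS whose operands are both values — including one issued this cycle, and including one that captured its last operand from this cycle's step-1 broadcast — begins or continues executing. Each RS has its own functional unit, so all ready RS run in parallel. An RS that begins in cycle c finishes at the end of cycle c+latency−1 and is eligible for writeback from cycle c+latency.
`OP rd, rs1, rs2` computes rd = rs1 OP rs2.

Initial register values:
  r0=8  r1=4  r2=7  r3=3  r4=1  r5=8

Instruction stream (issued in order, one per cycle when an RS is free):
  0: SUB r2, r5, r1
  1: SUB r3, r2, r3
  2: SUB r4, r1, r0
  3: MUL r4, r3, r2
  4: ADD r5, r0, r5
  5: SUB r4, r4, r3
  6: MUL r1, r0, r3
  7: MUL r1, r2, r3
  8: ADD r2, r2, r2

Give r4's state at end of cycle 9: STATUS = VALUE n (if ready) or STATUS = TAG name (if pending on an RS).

STATUS = TAG Add2

cycle 1: issue SUB r2<-Add1 // r0:8,r1:4,r2:Add1,r3:3,r4:1,r5:8
cycle 2: issue SUB r3<-Add2 // r0:8,r1:4,r2:Add1,r3:Add2,r4:1,r5:8
cycle 3: CDB Add1=4; issue SUB r4<-Add1 // r0:8,r1:4,r2:4,r3:Add2,r4:Add1,r5:8
cycle 4: issue MUL r4<-Mul1 // r0:8,r1:4,r2:4,r3:Add2,r4:Mul1,r5:8
cycle 5: CDB Add1=-4; issue ADD r5<-Add1 // r0:8,r1:4,r2:4,r3:Add2,r4:Mul1,r5:Add1
cycle 6: CDB Add2=1; issue SUB r4<-Add2 // r0:8,r1:4,r2:4,r3:1,r4:Add2,r5:Add1
cycle 7: CDB Add1=16; issue MUL r1<-Mul2 // r0:8,r1:Mul2,r2:4,r3:1,r4:Add2,r5:16
cycle 8: stall // r0:8,r1:Mul2,r2:4,r3:1,r4:Add2,r5:16
cycle 9: stall // r0:8,r1:Mul2,r2:4,r3:1,r4:Add2,r5:16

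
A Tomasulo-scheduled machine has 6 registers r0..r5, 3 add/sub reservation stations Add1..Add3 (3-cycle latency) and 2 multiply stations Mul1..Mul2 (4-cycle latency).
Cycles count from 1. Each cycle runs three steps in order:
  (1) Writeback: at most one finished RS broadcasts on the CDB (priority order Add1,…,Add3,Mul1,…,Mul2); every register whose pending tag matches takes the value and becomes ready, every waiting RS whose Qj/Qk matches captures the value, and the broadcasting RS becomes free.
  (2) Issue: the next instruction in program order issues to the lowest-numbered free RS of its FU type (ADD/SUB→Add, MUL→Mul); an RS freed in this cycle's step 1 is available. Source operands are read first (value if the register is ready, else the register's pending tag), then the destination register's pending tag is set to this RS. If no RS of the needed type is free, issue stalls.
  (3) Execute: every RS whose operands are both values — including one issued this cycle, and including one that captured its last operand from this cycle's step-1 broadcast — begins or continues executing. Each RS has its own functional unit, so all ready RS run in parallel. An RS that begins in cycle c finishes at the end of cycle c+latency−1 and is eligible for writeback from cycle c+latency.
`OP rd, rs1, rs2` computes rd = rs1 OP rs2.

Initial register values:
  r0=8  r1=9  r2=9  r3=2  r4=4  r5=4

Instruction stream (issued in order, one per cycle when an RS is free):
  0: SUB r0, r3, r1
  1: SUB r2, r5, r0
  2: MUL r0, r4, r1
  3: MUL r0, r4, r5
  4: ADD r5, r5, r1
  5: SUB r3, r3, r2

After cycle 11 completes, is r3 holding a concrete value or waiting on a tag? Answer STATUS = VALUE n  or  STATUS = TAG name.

  c1: issue SUB r0<-Add1  regs: r0:Add1,r1:9,r2:9,r3:2,r4:4,r5:4
  c2: issue SUB r2<-Add2  regs: r0:Add1,r1:9,r2:Add2,r3:2,r4:4,r5:4
  c3: issue MUL r0<-Mul1  regs: r0:Mul1,r1:9,r2:Add2,r3:2,r4:4,r5:4
  c4: CDB Add1=-7; issue MUL r0<-Mul2  regs: r0:Mul2,r1:9,r2:Add2,r3:2,r4:4,r5:4
  c5: issue ADD r5<-Add1  regs: r0:Mul2,r1:9,r2:Add2,r3:2,r4:4,r5:Add1
  c6: issue SUB r3<-Add3  regs: r0:Mul2,r1:9,r2:Add2,r3:Add3,r4:4,r5:Add1
  c7: CDB Add2=11  regs: r0:Mul2,r1:9,r2:11,r3:Add3,r4:4,r5:Add1
  c8: CDB Add1=13  regs: r0:Mul2,r1:9,r2:11,r3:Add3,r4:4,r5:13
  c9: CDB Mul1=36  regs: r0:Mul2,r1:9,r2:11,r3:Add3,r4:4,r5:13
  c10: CDB Add3=-9  regs: r0:Mul2,r1:9,r2:11,r3:-9,r4:4,r5:13
  c11: CDB Mul2=16  regs: r0:16,r1:9,r2:11,r3:-9,r4:4,r5:13

STATUS = VALUE -9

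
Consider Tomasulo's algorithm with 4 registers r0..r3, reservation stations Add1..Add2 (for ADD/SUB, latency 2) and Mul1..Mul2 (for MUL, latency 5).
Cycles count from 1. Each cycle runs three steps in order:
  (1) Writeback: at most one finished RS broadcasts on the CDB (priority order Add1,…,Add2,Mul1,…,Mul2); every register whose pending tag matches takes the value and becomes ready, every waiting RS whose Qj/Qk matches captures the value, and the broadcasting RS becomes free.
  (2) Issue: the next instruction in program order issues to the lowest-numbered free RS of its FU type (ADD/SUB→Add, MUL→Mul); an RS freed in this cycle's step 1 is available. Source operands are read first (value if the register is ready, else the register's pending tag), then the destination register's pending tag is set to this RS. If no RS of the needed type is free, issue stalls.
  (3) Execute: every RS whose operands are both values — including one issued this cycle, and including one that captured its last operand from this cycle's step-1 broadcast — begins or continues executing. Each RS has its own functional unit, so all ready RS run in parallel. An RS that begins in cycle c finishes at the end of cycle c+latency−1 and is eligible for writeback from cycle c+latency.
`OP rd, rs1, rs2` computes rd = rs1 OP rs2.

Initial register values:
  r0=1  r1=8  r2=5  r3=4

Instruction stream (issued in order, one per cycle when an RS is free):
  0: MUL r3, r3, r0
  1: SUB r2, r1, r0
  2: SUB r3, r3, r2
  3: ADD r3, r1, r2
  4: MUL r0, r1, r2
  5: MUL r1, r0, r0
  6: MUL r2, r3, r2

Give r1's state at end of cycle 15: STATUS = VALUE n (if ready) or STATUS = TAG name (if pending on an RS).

c1: issue MUL r3<-Mul1 | r0:1,r1:8,r2:5,r3:Mul1
c2: issue SUB r2<-Add1 | r0:1,r1:8,r2:Add1,r3:Mul1
c3: issue SUB r3<-Add2 | r0:1,r1:8,r2:Add1,r3:Add2
c4: CDB Add1=7; issue ADD r3<-Add1 | r0:1,r1:8,r2:7,r3:Add1
c5: issue MUL r0<-Mul2 | r0:Mul2,r1:8,r2:7,r3:Add1
c6: CDB Add1=15; stall | r0:Mul2,r1:8,r2:7,r3:15
c7: CDB Mul1=4; issue MUL r1<-Mul1 | r0:Mul2,r1:Mul1,r2:7,r3:15
c8: stall | r0:Mul2,r1:Mul1,r2:7,r3:15
c9: CDB Add2=-3; stall | r0:Mul2,r1:Mul1,r2:7,r3:15
c10: CDB Mul2=56; issue MUL r2<-Mul2 | r0:56,r1:Mul1,r2:Mul2,r3:15
c11: - | r0:56,r1:Mul1,r2:Mul2,r3:15
c12: - | r0:56,r1:Mul1,r2:Mul2,r3:15
c13: - | r0:56,r1:Mul1,r2:Mul2,r3:15
c14: - | r0:56,r1:Mul1,r2:Mul2,r3:15
c15: CDB Mul1=3136 | r0:56,r1:3136,r2:Mul2,r3:15

STATUS = VALUE 3136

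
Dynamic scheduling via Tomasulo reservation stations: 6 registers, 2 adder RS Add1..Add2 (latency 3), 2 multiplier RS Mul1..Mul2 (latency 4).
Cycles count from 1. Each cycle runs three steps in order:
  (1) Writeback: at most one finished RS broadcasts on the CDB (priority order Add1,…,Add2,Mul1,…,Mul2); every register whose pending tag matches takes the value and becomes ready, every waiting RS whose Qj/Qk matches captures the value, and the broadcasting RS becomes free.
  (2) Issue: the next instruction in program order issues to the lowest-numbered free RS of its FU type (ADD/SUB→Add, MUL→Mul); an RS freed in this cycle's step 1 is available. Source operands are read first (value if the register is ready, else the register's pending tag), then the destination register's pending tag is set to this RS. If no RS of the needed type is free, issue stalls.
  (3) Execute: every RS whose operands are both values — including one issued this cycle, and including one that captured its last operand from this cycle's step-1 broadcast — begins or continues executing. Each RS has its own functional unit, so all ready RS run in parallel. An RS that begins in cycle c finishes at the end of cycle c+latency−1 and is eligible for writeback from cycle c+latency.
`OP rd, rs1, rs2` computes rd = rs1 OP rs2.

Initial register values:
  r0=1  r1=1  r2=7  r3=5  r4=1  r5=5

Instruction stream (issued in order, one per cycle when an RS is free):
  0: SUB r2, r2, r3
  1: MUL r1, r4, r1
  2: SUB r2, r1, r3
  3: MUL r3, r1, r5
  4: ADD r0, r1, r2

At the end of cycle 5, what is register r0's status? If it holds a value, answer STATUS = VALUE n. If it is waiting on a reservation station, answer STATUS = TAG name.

c1: issue SUB r2<-Add1 | r0:1,r1:1,r2:Add1,r3:5,r4:1,r5:5
c2: issue MUL r1<-Mul1 | r0:1,r1:Mul1,r2:Add1,r3:5,r4:1,r5:5
c3: issue SUB r2<-Add2 | r0:1,r1:Mul1,r2:Add2,r3:5,r4:1,r5:5
c4: CDB Add1=2; issue MUL r3<-Mul2 | r0:1,r1:Mul1,r2:Add2,r3:Mul2,r4:1,r5:5
c5: issue ADD r0<-Add1 | r0:Add1,r1:Mul1,r2:Add2,r3:Mul2,r4:1,r5:5

STATUS = TAG Add1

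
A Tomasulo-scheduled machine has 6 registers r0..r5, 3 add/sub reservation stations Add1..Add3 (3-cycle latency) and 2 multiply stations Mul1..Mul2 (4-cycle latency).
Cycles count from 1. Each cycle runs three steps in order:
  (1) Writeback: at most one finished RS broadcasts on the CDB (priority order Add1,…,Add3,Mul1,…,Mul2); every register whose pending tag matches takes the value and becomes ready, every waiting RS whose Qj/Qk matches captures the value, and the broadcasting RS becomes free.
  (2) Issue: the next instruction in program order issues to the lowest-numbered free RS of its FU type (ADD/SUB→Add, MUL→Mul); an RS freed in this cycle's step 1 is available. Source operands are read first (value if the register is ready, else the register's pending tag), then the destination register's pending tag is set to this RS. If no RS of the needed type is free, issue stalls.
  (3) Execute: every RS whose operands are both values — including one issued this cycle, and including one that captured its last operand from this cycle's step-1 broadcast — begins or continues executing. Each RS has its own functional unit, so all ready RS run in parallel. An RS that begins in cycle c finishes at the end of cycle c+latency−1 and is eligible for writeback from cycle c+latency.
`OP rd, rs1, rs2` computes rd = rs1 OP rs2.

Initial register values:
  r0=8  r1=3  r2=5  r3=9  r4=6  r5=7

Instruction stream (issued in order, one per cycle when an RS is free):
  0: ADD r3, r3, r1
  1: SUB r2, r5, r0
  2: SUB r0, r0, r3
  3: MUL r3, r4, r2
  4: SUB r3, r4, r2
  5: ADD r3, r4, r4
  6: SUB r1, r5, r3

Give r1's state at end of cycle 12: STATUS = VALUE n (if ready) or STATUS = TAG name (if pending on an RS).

STATUS = VALUE -5

c1: issue ADD r3<-Add1 | r0:8,r1:3,r2:5,r3:Add1,r4:6,r5:7
c2: issue SUB r2<-Add2 | r0:8,r1:3,r2:Add2,r3:Add1,r4:6,r5:7
c3: issue SUB r0<-Add3 | r0:Add3,r1:3,r2:Add2,r3:Add1,r4:6,r5:7
c4: CDB Add1=12; issue MUL r3<-Mul1 | r0:Add3,r1:3,r2:Add2,r3:Mul1,r4:6,r5:7
c5: CDB Add2=-1; issue SUB r3<-Add1 | r0:Add3,r1:3,r2:-1,r3:Add1,r4:6,r5:7
c6: issue ADD r3<-Add2 | r0:Add3,r1:3,r2:-1,r3:Add2,r4:6,r5:7
c7: CDB Add3=-4; issue SUB r1<-Add3 | r0:-4,r1:Add3,r2:-1,r3:Add2,r4:6,r5:7
c8: CDB Add1=7 | r0:-4,r1:Add3,r2:-1,r3:Add2,r4:6,r5:7
c9: CDB Add2=12 | r0:-4,r1:Add3,r2:-1,r3:12,r4:6,r5:7
c10: CDB Mul1=-6 | r0:-4,r1:Add3,r2:-1,r3:12,r4:6,r5:7
c11: - | r0:-4,r1:Add3,r2:-1,r3:12,r4:6,r5:7
c12: CDB Add3=-5 | r0:-4,r1:-5,r2:-1,r3:12,r4:6,r5:7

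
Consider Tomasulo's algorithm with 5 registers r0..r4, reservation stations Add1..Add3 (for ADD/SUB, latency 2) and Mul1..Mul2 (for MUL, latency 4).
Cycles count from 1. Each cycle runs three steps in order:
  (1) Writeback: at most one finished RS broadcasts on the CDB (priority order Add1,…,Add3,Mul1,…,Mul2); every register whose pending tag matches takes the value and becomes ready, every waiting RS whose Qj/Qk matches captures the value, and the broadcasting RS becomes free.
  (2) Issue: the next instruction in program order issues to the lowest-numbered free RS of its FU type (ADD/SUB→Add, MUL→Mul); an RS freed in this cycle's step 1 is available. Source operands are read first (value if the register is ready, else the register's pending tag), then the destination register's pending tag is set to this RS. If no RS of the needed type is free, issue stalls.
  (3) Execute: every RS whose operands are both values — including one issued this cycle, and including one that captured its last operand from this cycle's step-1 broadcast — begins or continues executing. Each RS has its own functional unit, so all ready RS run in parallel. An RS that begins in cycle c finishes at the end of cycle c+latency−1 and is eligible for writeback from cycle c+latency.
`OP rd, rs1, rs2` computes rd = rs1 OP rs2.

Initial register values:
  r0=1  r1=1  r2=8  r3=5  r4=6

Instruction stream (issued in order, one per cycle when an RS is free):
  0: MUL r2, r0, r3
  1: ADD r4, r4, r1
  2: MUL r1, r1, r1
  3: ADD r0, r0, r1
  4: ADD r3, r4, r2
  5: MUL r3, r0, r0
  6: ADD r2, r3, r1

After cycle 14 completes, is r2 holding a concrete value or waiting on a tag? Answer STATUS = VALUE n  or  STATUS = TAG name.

STATUS = TAG Add2

  c1: issue MUL r2<-Mul1  regs: r0:1,r1:1,r2:Mul1,r3:5,r4:6
  c2: issue ADD r4<-Add1  regs: r0:1,r1:1,r2:Mul1,r3:5,r4:Add1
  c3: issue MUL r1<-Mul2  regs: r0:1,r1:Mul2,r2:Mul1,r3:5,r4:Add1
  c4: CDB Add1=7; issue ADD r0<-Add1  regs: r0:Add1,r1:Mul2,r2:Mul1,r3:5,r4:7
  c5: CDB Mul1=5; issue ADD r3<-Add2  regs: r0:Add1,r1:Mul2,r2:5,r3:Add2,r4:7
  c6: issue MUL r3<-Mul1  regs: r0:Add1,r1:Mul2,r2:5,r3:Mul1,r4:7
  c7: CDB Add2=12; issue ADD r2<-Add2  regs: r0:Add1,r1:Mul2,r2:Add2,r3:Mul1,r4:7
  c8: CDB Mul2=1  regs: r0:Add1,r1:1,r2:Add2,r3:Mul1,r4:7
  c9: -  regs: r0:Add1,r1:1,r2:Add2,r3:Mul1,r4:7
  c10: CDB Add1=2  regs: r0:2,r1:1,r2:Add2,r3:Mul1,r4:7
  c11: -  regs: r0:2,r1:1,r2:Add2,r3:Mul1,r4:7
  c12: -  regs: r0:2,r1:1,r2:Add2,r3:Mul1,r4:7
  c13: -  regs: r0:2,r1:1,r2:Add2,r3:Mul1,r4:7
  c14: CDB Mul1=4  regs: r0:2,r1:1,r2:Add2,r3:4,r4:7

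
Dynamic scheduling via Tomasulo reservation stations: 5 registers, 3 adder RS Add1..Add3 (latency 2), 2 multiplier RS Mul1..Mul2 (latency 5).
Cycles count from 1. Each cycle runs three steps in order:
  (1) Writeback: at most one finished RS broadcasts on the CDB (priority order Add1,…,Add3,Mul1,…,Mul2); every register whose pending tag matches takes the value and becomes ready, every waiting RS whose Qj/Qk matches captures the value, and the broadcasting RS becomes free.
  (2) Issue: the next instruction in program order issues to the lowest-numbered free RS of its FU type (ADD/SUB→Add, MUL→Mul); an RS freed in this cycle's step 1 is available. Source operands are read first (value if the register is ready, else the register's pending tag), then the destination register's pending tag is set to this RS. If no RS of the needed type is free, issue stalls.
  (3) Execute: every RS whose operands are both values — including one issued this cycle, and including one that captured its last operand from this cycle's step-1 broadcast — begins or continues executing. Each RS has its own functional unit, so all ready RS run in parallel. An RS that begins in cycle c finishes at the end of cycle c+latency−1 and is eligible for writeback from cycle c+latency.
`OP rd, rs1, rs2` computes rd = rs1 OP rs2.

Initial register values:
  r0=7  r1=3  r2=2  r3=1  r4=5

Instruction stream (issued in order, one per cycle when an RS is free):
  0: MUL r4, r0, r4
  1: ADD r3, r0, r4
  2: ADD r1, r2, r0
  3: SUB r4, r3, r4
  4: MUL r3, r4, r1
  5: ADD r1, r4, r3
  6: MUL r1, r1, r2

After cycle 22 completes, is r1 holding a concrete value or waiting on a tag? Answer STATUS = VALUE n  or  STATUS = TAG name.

STATUS = VALUE 140

  c1: issue MUL r4<-Mul1  regs: r0:7,r1:3,r2:2,r3:1,r4:Mul1
  c2: issue ADD r3<-Add1  regs: r0:7,r1:3,r2:2,r3:Add1,r4:Mul1
  c3: issue ADD r1<-Add2  regs: r0:7,r1:Add2,r2:2,r3:Add1,r4:Mul1
  c4: issue SUB r4<-Add3  regs: r0:7,r1:Add2,r2:2,r3:Add1,r4:Add3
  c5: CDB Add2=9; issue MUL r3<-Mul2  regs: r0:7,r1:9,r2:2,r3:Mul2,r4:Add3
  c6: CDB Mul1=35; issue ADD r1<-Add2  regs: r0:7,r1:Add2,r2:2,r3:Mul2,r4:Add3
  c7: issue MUL r1<-Mul1  regs: r0:7,r1:Mul1,r2:2,r3:Mul2,r4:Add3
  c8: CDB Add1=42  regs: r0:7,r1:Mul1,r2:2,r3:Mul2,r4:Add3
  c9: -  regs: r0:7,r1:Mul1,r2:2,r3:Mul2,r4:Add3
  c10: CDB Add3=7  regs: r0:7,r1:Mul1,r2:2,r3:Mul2,r4:7
  c11: -  regs: r0:7,r1:Mul1,r2:2,r3:Mul2,r4:7
  c12: -  regs: r0:7,r1:Mul1,r2:2,r3:Mul2,r4:7
  c13: -  regs: r0:7,r1:Mul1,r2:2,r3:Mul2,r4:7
  c14: -  regs: r0:7,r1:Mul1,r2:2,r3:Mul2,r4:7
  c15: CDB Mul2=63  regs: r0:7,r1:Mul1,r2:2,r3:63,r4:7
  c16: -  regs: r0:7,r1:Mul1,r2:2,r3:63,r4:7
  c17: CDB Add2=70  regs: r0:7,r1:Mul1,r2:2,r3:63,r4:7
  c18: -  regs: r0:7,r1:Mul1,r2:2,r3:63,r4:7
  c19: -  regs: r0:7,r1:Mul1,r2:2,r3:63,r4:7
  c20: -  regs: r0:7,r1:Mul1,r2:2,r3:63,r4:7
  c21: -  regs: r0:7,r1:Mul1,r2:2,r3:63,r4:7
  c22: CDB Mul1=140  regs: r0:7,r1:140,r2:2,r3:63,r4:7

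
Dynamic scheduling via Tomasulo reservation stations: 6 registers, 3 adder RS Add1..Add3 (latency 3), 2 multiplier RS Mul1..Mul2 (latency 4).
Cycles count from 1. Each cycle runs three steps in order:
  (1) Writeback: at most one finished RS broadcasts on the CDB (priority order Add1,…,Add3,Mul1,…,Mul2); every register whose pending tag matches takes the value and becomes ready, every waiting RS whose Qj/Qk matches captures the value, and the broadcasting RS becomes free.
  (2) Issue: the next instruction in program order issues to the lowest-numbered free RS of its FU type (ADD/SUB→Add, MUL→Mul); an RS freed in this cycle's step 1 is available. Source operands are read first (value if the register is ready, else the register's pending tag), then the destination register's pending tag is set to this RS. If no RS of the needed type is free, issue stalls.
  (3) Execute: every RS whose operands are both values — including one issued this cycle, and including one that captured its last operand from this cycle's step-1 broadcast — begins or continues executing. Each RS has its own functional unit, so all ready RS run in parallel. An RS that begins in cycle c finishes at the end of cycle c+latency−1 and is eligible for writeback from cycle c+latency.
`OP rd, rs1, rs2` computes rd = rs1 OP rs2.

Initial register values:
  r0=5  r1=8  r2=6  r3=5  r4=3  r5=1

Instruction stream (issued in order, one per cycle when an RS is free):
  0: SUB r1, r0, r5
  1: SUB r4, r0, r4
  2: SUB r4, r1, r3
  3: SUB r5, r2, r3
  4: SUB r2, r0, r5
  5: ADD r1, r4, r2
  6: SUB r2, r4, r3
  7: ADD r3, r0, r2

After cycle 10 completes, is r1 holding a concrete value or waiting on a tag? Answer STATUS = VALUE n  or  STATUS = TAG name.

cycle 1: issue SUB r1<-Add1 // r0:5,r1:Add1,r2:6,r3:5,r4:3,r5:1
cycle 2: issue SUB r4<-Add2 // r0:5,r1:Add1,r2:6,r3:5,r4:Add2,r5:1
cycle 3: issue SUB r4<-Add3 // r0:5,r1:Add1,r2:6,r3:5,r4:Add3,r5:1
cycle 4: CDB Add1=4; issue SUB r5<-Add1 // r0:5,r1:4,r2:6,r3:5,r4:Add3,r5:Add1
cycle 5: CDB Add2=2; issue SUB r2<-Add2 // r0:5,r1:4,r2:Add2,r3:5,r4:Add3,r5:Add1
cycle 6: stall // r0:5,r1:4,r2:Add2,r3:5,r4:Add3,r5:Add1
cycle 7: CDB Add1=1; issue ADD r1<-Add1 // r0:5,r1:Add1,r2:Add2,r3:5,r4:Add3,r5:1
cycle 8: CDB Add3=-1; issue SUB r2<-Add3 // r0:5,r1:Add1,r2:Add3,r3:5,r4:-1,r5:1
cycle 9: stall // r0:5,r1:Add1,r2:Add3,r3:5,r4:-1,r5:1
cycle 10: CDB Add2=4; issue ADD r3<-Add2 // r0:5,r1:Add1,r2:Add3,r3:Add2,r4:-1,r5:1

STATUS = TAG Add1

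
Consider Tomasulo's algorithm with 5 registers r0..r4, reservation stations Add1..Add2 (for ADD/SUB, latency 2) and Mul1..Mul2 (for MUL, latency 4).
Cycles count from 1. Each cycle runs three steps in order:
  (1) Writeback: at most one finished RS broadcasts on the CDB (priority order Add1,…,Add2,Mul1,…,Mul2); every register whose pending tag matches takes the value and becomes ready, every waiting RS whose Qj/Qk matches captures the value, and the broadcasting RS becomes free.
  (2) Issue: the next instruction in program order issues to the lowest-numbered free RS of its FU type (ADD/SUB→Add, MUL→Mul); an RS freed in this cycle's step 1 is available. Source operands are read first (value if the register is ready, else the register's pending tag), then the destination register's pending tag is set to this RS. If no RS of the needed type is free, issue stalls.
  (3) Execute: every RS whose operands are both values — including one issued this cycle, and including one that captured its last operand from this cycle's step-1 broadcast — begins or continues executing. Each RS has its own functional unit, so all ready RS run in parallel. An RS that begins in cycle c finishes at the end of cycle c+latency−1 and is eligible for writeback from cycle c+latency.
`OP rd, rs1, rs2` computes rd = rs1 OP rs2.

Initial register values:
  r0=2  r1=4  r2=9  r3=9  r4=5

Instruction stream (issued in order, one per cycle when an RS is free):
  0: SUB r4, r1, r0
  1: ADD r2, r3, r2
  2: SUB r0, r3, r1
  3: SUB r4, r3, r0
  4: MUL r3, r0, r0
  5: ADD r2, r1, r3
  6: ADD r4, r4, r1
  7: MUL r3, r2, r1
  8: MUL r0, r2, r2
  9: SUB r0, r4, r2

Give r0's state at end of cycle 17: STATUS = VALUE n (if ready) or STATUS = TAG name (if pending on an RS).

STATUS = VALUE -21

cycle 1: issue SUB r4<-Add1 // r0:2,r1:4,r2:9,r3:9,r4:Add1
cycle 2: issue ADD r2<-Add2 // r0:2,r1:4,r2:Add2,r3:9,r4:Add1
cycle 3: CDB Add1=2; issue SUB r0<-Add1 // r0:Add1,r1:4,r2:Add2,r3:9,r4:2
cycle 4: CDB Add2=18; issue SUB r4<-Add2 // r0:Add1,r1:4,r2:18,r3:9,r4:Add2
cycle 5: CDB Add1=5; issue MUL r3<-Mul1 // r0:5,r1:4,r2:18,r3:Mul1,r4:Add2
cycle 6: issue ADD r2<-Add1 // r0:5,r1:4,r2:Add1,r3:Mul1,r4:Add2
cycle 7: CDB Add2=4; issue ADD r4<-Add2 // r0:5,r1:4,r2:Add1,r3:Mul1,r4:Add2
cycle 8: issue MUL r3<-Mul2 // r0:5,r1:4,r2:Add1,r3:Mul2,r4:Add2
cycle 9: CDB Add2=8; stall // r0:5,r1:4,r2:Add1,r3:Mul2,r4:8
cycle 10: CDB Mul1=25; issue MUL r0<-Mul1 // r0:Mul1,r1:4,r2:Add1,r3:Mul2,r4:8
cycle 11: issue SUB r0<-Add2 // r0:Add2,r1:4,r2:Add1,r3:Mul2,r4:8
cycle 12: CDB Add1=29 // r0:Add2,r1:4,r2:29,r3:Mul2,r4:8
cycle 13: - // r0:Add2,r1:4,r2:29,r3:Mul2,r4:8
cycle 14: CDB Add2=-21 // r0:-21,r1:4,r2:29,r3:Mul2,r4:8
cycle 15: - // r0:-21,r1:4,r2:29,r3:Mul2,r4:8
cycle 16: CDB Mul1=841 // r0:-21,r1:4,r2:29,r3:Mul2,r4:8
cycle 17: CDB Mul2=116 // r0:-21,r1:4,r2:29,r3:116,r4:8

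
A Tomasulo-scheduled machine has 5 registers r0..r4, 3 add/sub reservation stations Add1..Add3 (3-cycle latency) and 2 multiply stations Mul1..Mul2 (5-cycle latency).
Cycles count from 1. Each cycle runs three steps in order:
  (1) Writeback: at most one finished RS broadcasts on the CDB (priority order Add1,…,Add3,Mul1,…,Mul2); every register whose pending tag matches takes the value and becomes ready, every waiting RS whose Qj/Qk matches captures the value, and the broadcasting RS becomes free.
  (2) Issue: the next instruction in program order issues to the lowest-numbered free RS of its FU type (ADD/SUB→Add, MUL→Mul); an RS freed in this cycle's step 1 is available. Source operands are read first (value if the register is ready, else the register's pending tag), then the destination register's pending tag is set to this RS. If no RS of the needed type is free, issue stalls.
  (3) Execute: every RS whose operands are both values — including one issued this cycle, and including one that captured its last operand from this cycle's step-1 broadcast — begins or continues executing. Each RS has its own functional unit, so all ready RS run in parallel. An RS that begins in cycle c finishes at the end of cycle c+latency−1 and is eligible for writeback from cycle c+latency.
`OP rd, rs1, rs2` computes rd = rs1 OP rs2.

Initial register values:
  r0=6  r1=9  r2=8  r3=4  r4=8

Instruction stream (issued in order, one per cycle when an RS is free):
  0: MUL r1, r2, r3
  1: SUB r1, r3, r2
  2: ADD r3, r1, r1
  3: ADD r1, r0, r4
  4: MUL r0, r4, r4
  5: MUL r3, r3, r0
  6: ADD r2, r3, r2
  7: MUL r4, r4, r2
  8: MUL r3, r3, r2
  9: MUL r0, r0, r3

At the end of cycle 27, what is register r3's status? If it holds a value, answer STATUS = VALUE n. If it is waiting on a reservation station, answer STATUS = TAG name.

STATUS = VALUE 258048

c1: issue MUL r1<-Mul1 | r0:6,r1:Mul1,r2:8,r3:4,r4:8
c2: issue SUB r1<-Add1 | r0:6,r1:Add1,r2:8,r3:4,r4:8
c3: issue ADD r3<-Add2 | r0:6,r1:Add1,r2:8,r3:Add2,r4:8
c4: issue ADD r1<-Add3 | r0:6,r1:Add3,r2:8,r3:Add2,r4:8
c5: CDB Add1=-4; issue MUL r0<-Mul2 | r0:Mul2,r1:Add3,r2:8,r3:Add2,r4:8
c6: CDB Mul1=32; issue MUL r3<-Mul1 | r0:Mul2,r1:Add3,r2:8,r3:Mul1,r4:8
c7: CDB Add3=14; issue ADD r2<-Add1 | r0:Mul2,r1:14,r2:Add1,r3:Mul1,r4:8
c8: CDB Add2=-8; stall | r0:Mul2,r1:14,r2:Add1,r3:Mul1,r4:8
c9: stall | r0:Mul2,r1:14,r2:Add1,r3:Mul1,r4:8
c10: CDB Mul2=64; issue MUL r4<-Mul2 | r0:64,r1:14,r2:Add1,r3:Mul1,r4:Mul2
c11: stall | r0:64,r1:14,r2:Add1,r3:Mul1,r4:Mul2
c12: stall | r0:64,r1:14,r2:Add1,r3:Mul1,r4:Mul2
c13: stall | r0:64,r1:14,r2:Add1,r3:Mul1,r4:Mul2
c14: stall | r0:64,r1:14,r2:Add1,r3:Mul1,r4:Mul2
c15: CDB Mul1=-512; issue MUL r3<-Mul1 | r0:64,r1:14,r2:Add1,r3:Mul1,r4:Mul2
c16: stall | r0:64,r1:14,r2:Add1,r3:Mul1,r4:Mul2
c17: stall | r0:64,r1:14,r2:Add1,r3:Mul1,r4:Mul2
c18: CDB Add1=-504; stall | r0:64,r1:14,r2:-504,r3:Mul1,r4:Mul2
c19: stall | r0:64,r1:14,r2:-504,r3:Mul1,r4:Mul2
c20: stall | r0:64,r1:14,r2:-504,r3:Mul1,r4:Mul2
c21: stall | r0:64,r1:14,r2:-504,r3:Mul1,r4:Mul2
c22: stall | r0:64,r1:14,r2:-504,r3:Mul1,r4:Mul2
c23: CDB Mul1=258048; issue MUL r0<-Mul1 | r0:Mul1,r1:14,r2:-504,r3:258048,r4:Mul2
c24: CDB Mul2=-4032 | r0:Mul1,r1:14,r2:-504,r3:258048,r4:-4032
c25: - | r0:Mul1,r1:14,r2:-504,r3:258048,r4:-4032
c26: - | r0:Mul1,r1:14,r2:-504,r3:258048,r4:-4032
c27: - | r0:Mul1,r1:14,r2:-504,r3:258048,r4:-4032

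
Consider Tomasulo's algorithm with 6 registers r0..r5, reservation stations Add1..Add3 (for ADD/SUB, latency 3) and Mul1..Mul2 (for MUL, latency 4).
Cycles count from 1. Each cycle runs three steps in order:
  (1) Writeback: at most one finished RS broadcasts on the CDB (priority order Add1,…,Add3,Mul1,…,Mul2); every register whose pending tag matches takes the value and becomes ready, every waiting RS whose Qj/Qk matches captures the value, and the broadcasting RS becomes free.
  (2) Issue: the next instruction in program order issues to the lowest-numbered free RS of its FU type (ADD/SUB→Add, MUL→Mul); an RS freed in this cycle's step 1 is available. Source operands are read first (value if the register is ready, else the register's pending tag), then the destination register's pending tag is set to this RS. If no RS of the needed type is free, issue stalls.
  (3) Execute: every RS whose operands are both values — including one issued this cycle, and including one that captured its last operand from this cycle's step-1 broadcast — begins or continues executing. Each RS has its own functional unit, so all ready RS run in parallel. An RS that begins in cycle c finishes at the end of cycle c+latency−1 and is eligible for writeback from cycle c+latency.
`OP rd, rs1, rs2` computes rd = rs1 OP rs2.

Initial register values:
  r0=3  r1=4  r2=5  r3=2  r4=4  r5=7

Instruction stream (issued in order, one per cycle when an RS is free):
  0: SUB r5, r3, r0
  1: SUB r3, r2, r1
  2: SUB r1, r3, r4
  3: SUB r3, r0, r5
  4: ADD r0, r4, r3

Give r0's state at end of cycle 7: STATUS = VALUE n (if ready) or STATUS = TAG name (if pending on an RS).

STATUS = TAG Add2

c1: issue SUB r5<-Add1 | r0:3,r1:4,r2:5,r3:2,r4:4,r5:Add1
c2: issue SUB r3<-Add2 | r0:3,r1:4,r2:5,r3:Add2,r4:4,r5:Add1
c3: issue SUB r1<-Add3 | r0:3,r1:Add3,r2:5,r3:Add2,r4:4,r5:Add1
c4: CDB Add1=-1; issue SUB r3<-Add1 | r0:3,r1:Add3,r2:5,r3:Add1,r4:4,r5:-1
c5: CDB Add2=1; issue ADD r0<-Add2 | r0:Add2,r1:Add3,r2:5,r3:Add1,r4:4,r5:-1
c6: - | r0:Add2,r1:Add3,r2:5,r3:Add1,r4:4,r5:-1
c7: CDB Add1=4 | r0:Add2,r1:Add3,r2:5,r3:4,r4:4,r5:-1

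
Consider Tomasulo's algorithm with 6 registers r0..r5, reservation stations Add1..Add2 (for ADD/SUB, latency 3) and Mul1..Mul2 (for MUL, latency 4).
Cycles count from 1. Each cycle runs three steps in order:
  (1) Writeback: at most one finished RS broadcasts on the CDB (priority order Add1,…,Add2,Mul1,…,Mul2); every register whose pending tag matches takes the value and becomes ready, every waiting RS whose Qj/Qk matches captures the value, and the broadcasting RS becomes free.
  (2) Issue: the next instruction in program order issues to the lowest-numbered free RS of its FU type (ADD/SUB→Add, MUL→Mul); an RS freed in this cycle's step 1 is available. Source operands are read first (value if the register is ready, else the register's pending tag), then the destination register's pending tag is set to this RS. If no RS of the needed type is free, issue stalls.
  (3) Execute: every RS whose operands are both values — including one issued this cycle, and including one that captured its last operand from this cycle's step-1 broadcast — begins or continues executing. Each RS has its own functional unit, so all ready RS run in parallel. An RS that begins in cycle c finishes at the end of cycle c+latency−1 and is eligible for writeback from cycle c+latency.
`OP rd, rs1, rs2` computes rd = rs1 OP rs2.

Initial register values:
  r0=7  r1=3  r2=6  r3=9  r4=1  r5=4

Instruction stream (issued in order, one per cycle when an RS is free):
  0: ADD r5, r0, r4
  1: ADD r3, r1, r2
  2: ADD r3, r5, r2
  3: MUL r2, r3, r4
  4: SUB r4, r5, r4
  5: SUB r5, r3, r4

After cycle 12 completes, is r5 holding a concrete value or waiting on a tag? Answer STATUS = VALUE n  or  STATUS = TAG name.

STATUS = VALUE 7

c1: issue ADD r5<-Add1 | r0:7,r1:3,r2:6,r3:9,r4:1,r5:Add1
c2: issue ADD r3<-Add2 | r0:7,r1:3,r2:6,r3:Add2,r4:1,r5:Add1
c3: stall | r0:7,r1:3,r2:6,r3:Add2,r4:1,r5:Add1
c4: CDB Add1=8; issue ADD r3<-Add1 | r0:7,r1:3,r2:6,r3:Add1,r4:1,r5:8
c5: CDB Add2=9; issue MUL r2<-Mul1 | r0:7,r1:3,r2:Mul1,r3:Add1,r4:1,r5:8
c6: issue SUB r4<-Add2 | r0:7,r1:3,r2:Mul1,r3:Add1,r4:Add2,r5:8
c7: CDB Add1=14; issue SUB r5<-Add1 | r0:7,r1:3,r2:Mul1,r3:14,r4:Add2,r5:Add1
c8: - | r0:7,r1:3,r2:Mul1,r3:14,r4:Add2,r5:Add1
c9: CDB Add2=7 | r0:7,r1:3,r2:Mul1,r3:14,r4:7,r5:Add1
c10: - | r0:7,r1:3,r2:Mul1,r3:14,r4:7,r5:Add1
c11: CDB Mul1=14 | r0:7,r1:3,r2:14,r3:14,r4:7,r5:Add1
c12: CDB Add1=7 | r0:7,r1:3,r2:14,r3:14,r4:7,r5:7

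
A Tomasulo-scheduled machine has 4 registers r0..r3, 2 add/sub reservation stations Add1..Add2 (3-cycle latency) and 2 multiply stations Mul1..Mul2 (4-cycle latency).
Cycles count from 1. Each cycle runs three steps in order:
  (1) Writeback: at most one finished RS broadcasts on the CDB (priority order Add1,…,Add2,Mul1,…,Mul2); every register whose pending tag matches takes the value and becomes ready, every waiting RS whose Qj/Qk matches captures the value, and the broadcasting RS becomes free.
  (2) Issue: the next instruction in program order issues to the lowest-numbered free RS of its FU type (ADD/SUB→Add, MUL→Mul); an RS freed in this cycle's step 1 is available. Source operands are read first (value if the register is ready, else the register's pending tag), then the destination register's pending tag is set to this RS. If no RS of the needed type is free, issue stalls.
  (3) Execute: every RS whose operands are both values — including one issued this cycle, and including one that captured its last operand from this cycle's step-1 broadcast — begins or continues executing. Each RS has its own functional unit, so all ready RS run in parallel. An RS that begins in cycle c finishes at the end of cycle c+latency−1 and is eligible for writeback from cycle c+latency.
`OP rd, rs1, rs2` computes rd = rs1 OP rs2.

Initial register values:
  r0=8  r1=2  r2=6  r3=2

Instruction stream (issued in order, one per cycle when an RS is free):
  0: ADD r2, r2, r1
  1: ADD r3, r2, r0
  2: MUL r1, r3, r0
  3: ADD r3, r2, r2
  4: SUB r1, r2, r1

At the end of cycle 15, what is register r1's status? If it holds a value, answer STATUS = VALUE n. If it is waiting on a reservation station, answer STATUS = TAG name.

  c1: issue ADD r2<-Add1  regs: r0:8,r1:2,r2:Add1,r3:2
  c2: issue ADD r3<-Add2  regs: r0:8,r1:2,r2:Add1,r3:Add2
  c3: issue MUL r1<-Mul1  regs: r0:8,r1:Mul1,r2:Add1,r3:Add2
  c4: CDB Add1=8; issue ADD r3<-Add1  regs: r0:8,r1:Mul1,r2:8,r3:Add1
  c5: stall  regs: r0:8,r1:Mul1,r2:8,r3:Add1
  c6: stall  regs: r0:8,r1:Mul1,r2:8,r3:Add1
  c7: CDB Add1=16; issue SUB r1<-Add1  regs: r0:8,r1:Add1,r2:8,r3:16
  c8: CDB Add2=16  regs: r0:8,r1:Add1,r2:8,r3:16
  c9: -  regs: r0:8,r1:Add1,r2:8,r3:16
  c10: -  regs: r0:8,r1:Add1,r2:8,r3:16
  c11: -  regs: r0:8,r1:Add1,r2:8,r3:16
  c12: CDB Mul1=128  regs: r0:8,r1:Add1,r2:8,r3:16
  c13: -  regs: r0:8,r1:Add1,r2:8,r3:16
  c14: -  regs: r0:8,r1:Add1,r2:8,r3:16
  c15: CDB Add1=-120  regs: r0:8,r1:-120,r2:8,r3:16

STATUS = VALUE -120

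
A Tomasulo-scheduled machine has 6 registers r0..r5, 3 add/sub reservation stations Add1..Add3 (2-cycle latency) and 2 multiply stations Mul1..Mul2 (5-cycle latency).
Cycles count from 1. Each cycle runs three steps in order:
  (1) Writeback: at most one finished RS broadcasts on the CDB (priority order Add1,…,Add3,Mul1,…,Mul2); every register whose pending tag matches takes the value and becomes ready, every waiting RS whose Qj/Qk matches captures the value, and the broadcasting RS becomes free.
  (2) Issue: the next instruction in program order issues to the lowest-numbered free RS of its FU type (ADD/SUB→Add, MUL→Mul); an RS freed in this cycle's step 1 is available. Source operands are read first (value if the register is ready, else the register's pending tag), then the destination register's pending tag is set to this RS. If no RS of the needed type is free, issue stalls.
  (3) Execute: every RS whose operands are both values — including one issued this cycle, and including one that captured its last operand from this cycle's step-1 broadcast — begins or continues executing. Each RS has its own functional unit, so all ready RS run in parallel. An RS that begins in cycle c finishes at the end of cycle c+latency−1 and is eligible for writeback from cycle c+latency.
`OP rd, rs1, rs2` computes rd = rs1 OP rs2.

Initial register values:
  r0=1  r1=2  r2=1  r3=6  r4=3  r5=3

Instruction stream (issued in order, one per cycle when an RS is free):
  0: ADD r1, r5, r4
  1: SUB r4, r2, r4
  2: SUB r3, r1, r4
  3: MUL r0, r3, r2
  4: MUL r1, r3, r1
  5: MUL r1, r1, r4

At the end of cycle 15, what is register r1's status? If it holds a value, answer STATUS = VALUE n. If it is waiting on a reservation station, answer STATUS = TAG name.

STATUS = TAG Mul1

  c1: issue ADD r1<-Add1  regs: r0:1,r1:Add1,r2:1,r3:6,r4:3,r5:3
  c2: issue SUB r4<-Add2  regs: r0:1,r1:Add1,r2:1,r3:6,r4:Add2,r5:3
  c3: CDB Add1=6; issue SUB r3<-Add1  regs: r0:1,r1:6,r2:1,r3:Add1,r4:Add2,r5:3
  c4: CDB Add2=-2; issue MUL r0<-Mul1  regs: r0:Mul1,r1:6,r2:1,r3:Add1,r4:-2,r5:3
  c5: issue MUL r1<-Mul2  regs: r0:Mul1,r1:Mul2,r2:1,r3:Add1,r4:-2,r5:3
  c6: CDB Add1=8; stall  regs: r0:Mul1,r1:Mul2,r2:1,r3:8,r4:-2,r5:3
  c7: stall  regs: r0:Mul1,r1:Mul2,r2:1,r3:8,r4:-2,r5:3
  c8: stall  regs: r0:Mul1,r1:Mul2,r2:1,r3:8,r4:-2,r5:3
  c9: stall  regs: r0:Mul1,r1:Mul2,r2:1,r3:8,r4:-2,r5:3
  c10: stall  regs: r0:Mul1,r1:Mul2,r2:1,r3:8,r4:-2,r5:3
  c11: CDB Mul1=8; issue MUL r1<-Mul1  regs: r0:8,r1:Mul1,r2:1,r3:8,r4:-2,r5:3
  c12: CDB Mul2=48  regs: r0:8,r1:Mul1,r2:1,r3:8,r4:-2,r5:3
  c13: -  regs: r0:8,r1:Mul1,r2:1,r3:8,r4:-2,r5:3
  c14: -  regs: r0:8,r1:Mul1,r2:1,r3:8,r4:-2,r5:3
  c15: -  regs: r0:8,r1:Mul1,r2:1,r3:8,r4:-2,r5:3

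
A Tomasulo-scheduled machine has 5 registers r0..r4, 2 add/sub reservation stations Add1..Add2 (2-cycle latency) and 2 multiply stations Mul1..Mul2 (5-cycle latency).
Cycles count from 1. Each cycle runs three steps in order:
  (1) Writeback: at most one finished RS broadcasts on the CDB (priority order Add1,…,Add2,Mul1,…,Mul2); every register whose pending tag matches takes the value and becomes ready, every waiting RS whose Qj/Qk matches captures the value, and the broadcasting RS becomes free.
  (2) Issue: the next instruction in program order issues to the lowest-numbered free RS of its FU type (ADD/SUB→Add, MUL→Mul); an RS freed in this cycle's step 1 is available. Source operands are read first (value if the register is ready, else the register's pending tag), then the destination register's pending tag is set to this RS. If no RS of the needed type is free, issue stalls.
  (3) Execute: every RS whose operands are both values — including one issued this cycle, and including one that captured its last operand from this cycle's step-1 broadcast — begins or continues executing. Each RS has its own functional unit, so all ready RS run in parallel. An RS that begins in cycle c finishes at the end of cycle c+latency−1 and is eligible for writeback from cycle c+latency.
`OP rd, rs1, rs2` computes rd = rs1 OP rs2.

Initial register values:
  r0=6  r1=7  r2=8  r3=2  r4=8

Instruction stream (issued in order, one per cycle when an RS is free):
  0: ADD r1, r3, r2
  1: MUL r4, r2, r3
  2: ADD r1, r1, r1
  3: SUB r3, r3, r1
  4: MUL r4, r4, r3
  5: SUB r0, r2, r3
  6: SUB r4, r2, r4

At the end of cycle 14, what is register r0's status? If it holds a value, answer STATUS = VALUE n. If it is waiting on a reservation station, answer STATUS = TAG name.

  c1: issue ADD r1<-Add1  regs: r0:6,r1:Add1,r2:8,r3:2,r4:8
  c2: issue MUL r4<-Mul1  regs: r0:6,r1:Add1,r2:8,r3:2,r4:Mul1
  c3: CDB Add1=10; issue ADD r1<-Add1  regs: r0:6,r1:Add1,r2:8,r3:2,r4:Mul1
  c4: issue SUB r3<-Add2  regs: r0:6,r1:Add1,r2:8,r3:Add2,r4:Mul1
  c5: CDB Add1=20; issue MUL r4<-Mul2  regs: r0:6,r1:20,r2:8,r3:Add2,r4:Mul2
  c6: issue SUB r0<-Add1  regs: r0:Add1,r1:20,r2:8,r3:Add2,r4:Mul2
  c7: CDB Add2=-18; issue SUB r4<-Add2  regs: r0:Add1,r1:20,r2:8,r3:-18,r4:Add2
  c8: CDB Mul1=16  regs: r0:Add1,r1:20,r2:8,r3:-18,r4:Add2
  c9: CDB Add1=26  regs: r0:26,r1:20,r2:8,r3:-18,r4:Add2
  c10: -  regs: r0:26,r1:20,r2:8,r3:-18,r4:Add2
  c11: -  regs: r0:26,r1:20,r2:8,r3:-18,r4:Add2
  c12: -  regs: r0:26,r1:20,r2:8,r3:-18,r4:Add2
  c13: CDB Mul2=-288  regs: r0:26,r1:20,r2:8,r3:-18,r4:Add2
  c14: -  regs: r0:26,r1:20,r2:8,r3:-18,r4:Add2

STATUS = VALUE 26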